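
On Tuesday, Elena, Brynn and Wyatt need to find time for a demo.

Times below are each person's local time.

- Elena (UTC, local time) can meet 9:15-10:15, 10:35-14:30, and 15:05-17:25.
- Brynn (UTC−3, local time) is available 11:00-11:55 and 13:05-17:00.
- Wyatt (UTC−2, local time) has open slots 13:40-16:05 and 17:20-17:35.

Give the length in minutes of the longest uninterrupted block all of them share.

Elena → UTC: 09:15–10:15, 10:35–14:30, 15:05–17:25.
Brynn → UTC: 14:00–14:55, 16:05–20:00.
Wyatt → UTC: 15:40–18:05, 19:20–19:35.
Elena ∩ Brynn: 14:00–14:30, 16:05–17:25.
Elena ∩ Brynn ∩ Wyatt: 16:05–17:25.
Single common window of 80 minutes.

80 minutes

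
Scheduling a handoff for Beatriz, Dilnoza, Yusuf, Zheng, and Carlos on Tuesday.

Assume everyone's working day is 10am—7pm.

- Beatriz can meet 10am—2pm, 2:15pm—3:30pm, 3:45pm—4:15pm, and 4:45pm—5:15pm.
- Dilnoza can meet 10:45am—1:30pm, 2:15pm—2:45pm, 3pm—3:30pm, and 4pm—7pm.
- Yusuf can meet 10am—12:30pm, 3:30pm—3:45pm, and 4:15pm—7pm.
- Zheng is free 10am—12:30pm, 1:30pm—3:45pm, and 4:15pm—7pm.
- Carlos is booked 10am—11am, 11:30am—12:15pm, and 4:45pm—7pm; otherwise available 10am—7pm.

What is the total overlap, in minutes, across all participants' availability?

Carlos free within 10:00–19:00: 11:00–11:30, 12:15–16:45.
Beatriz ∩ Dilnoza: 10:45–13:30, 14:15–14:45, 15:00–15:30, 16:00–16:15, 16:45–17:15.
Beatriz ∩ Dilnoza ∩ Yusuf: 10:45–12:30, 16:45–17:15.
Beatriz ∩ Dilnoza ∩ Yusuf ∩ Zheng: 10:45–12:30, 16:45–17:15.
Beatriz ∩ Dilnoza ∩ Yusuf ∩ Zheng ∩ Carlos: 11:00–11:30, 12:15–12:30.
Total common minutes: 30 + 15 = 45.

45 minutes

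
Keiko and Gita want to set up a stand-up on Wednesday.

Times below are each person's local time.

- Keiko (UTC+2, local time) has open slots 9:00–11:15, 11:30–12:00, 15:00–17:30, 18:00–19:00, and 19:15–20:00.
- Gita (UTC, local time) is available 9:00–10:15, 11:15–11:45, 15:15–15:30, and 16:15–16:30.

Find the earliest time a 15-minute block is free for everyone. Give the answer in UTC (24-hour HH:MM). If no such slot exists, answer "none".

Keiko → UTC: 07:00–09:15, 09:30–10:00, 13:00–15:30, 16:00–17:00, 17:15–18:00.
Gita → UTC: 09:00–10:15, 11:15–11:45, 15:15–15:30, 16:15–16:30.
Keiko ∩ Gita: 09:00–09:15, 09:30–10:00, 15:15–15:30, 16:15–16:30.
Windows ≥ 15 min: 09:00–09:15, 09:30–10:00, 15:15–15:30, 16:15–16:30.
Earliest such window starts at 09:00.

09:00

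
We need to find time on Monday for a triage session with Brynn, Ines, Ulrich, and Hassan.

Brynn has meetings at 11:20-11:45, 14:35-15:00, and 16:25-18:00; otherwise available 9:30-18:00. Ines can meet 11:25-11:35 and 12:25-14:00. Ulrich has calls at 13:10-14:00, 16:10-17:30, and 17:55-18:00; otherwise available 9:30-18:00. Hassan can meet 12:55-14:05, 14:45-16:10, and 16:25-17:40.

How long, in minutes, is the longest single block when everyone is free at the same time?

15 minutes

Brynn free within 09:30–18:00: 09:30–11:20, 11:45–14:35, 15:00–16:25.
Ulrich free within 09:30–18:00: 09:30–13:10, 14:00–16:10, 17:30–17:55.
Brynn ∩ Ines: 12:25–14:00.
Brynn ∩ Ines ∩ Ulrich: 12:25–13:10.
Brynn ∩ Ines ∩ Ulrich ∩ Hassan: 12:55–13:10.
Single common window of 15 minutes.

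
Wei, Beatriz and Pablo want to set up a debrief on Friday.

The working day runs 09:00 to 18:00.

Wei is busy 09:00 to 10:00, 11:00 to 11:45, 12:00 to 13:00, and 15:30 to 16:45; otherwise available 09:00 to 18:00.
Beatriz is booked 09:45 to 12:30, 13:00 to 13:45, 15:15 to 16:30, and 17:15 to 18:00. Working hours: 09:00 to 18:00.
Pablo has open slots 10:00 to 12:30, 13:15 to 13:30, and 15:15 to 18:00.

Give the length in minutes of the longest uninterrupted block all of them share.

Wei free within 09:00–18:00: 10:00–11:00, 11:45–12:00, 13:00–15:30, 16:45–18:00.
Beatriz free within 09:00–18:00: 09:00–09:45, 12:30–13:00, 13:45–15:15, 16:30–17:15.
Wei ∩ Beatriz: 13:45–15:15, 16:45–17:15.
Wei ∩ Beatriz ∩ Pablo: 16:45–17:15.
Single common window of 30 minutes.

30 minutes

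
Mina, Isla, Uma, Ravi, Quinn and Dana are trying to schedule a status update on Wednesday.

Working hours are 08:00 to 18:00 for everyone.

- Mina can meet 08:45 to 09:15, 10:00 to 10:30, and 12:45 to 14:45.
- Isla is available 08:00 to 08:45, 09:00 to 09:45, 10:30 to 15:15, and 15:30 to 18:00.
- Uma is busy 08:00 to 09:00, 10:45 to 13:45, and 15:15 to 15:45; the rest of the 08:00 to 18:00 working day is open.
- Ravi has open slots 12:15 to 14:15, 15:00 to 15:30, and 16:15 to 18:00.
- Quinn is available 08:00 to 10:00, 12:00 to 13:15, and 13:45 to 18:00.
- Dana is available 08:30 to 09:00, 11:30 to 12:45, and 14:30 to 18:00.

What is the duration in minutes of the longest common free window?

0 minutes

Uma free within 08:00–18:00: 09:00–10:45, 13:45–15:15, 15:45–18:00.
Mina ∩ Isla: 09:00–09:15, 12:45–14:45.
Mina ∩ Isla ∩ Uma: 09:00–09:15, 13:45–14:45.
Mina ∩ Isla ∩ Uma ∩ Ravi: 13:45–14:15.
Mina ∩ Isla ∩ Uma ∩ Ravi ∩ Quinn: 13:45–14:15.
Mina ∩ Isla ∩ Uma ∩ Ravi ∩ Quinn ∩ Dana: (none).
No common window.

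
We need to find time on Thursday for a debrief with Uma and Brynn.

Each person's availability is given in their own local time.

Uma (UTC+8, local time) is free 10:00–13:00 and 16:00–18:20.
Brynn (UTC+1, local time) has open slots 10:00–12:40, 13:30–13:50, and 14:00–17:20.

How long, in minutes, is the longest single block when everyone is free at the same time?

80 minutes

Uma → UTC: 02:00–05:00, 08:00–10:20.
Brynn → UTC: 09:00–11:40, 12:30–12:50, 13:00–16:20.
Uma ∩ Brynn: 09:00–10:20.
Single common window of 80 minutes.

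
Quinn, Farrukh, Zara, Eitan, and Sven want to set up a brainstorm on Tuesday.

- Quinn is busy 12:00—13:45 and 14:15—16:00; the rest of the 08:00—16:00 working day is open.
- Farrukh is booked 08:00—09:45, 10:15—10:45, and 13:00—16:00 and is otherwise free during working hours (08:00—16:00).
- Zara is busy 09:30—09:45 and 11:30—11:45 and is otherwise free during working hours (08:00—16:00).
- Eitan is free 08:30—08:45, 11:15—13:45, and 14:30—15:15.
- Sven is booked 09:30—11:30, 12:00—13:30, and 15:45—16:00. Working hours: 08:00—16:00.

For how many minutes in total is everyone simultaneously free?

15 minutes

Quinn free within 08:00–16:00: 08:00–12:00, 13:45–14:15.
Farrukh free within 08:00–16:00: 09:45–10:15, 10:45–13:00.
Zara free within 08:00–16:00: 08:00–09:30, 09:45–11:30, 11:45–16:00.
Sven free within 08:00–16:00: 08:00–09:30, 11:30–12:00, 13:30–15:45.
Quinn ∩ Farrukh: 09:45–10:15, 10:45–12:00.
Quinn ∩ Farrukh ∩ Zara: 09:45–10:15, 10:45–11:30, 11:45–12:00.
Quinn ∩ Farrukh ∩ Zara ∩ Eitan: 11:15–11:30, 11:45–12:00.
Quinn ∩ Farrukh ∩ Zara ∩ Eitan ∩ Sven: 11:45–12:00.
Total common minutes: 15.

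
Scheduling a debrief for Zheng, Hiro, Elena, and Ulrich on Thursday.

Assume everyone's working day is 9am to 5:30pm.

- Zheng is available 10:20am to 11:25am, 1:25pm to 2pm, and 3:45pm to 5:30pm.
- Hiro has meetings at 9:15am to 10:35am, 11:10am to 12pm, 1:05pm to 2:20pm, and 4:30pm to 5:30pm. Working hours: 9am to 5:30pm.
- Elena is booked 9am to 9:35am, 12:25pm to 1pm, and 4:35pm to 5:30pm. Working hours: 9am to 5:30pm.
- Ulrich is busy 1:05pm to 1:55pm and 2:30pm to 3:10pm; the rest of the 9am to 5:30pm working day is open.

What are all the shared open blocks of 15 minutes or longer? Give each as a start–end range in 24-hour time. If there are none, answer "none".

Hiro free within 09:00–17:30: 09:00–09:15, 10:35–11:10, 12:00–13:05, 14:20–16:30.
Elena free within 09:00–17:30: 09:35–12:25, 13:00–16:35.
Ulrich free within 09:00–17:30: 09:00–13:05, 13:55–14:30, 15:10–17:30.
Zheng ∩ Hiro: 10:35–11:10, 15:45–16:30.
Zheng ∩ Hiro ∩ Elena: 10:35–11:10, 15:45–16:30.
Zheng ∩ Hiro ∩ Elena ∩ Ulrich: 10:35–11:10, 15:45–16:30.
Windows ≥ 15 min: 10:35–11:10, 15:45–16:30.

10:35–11:10, 15:45–16:30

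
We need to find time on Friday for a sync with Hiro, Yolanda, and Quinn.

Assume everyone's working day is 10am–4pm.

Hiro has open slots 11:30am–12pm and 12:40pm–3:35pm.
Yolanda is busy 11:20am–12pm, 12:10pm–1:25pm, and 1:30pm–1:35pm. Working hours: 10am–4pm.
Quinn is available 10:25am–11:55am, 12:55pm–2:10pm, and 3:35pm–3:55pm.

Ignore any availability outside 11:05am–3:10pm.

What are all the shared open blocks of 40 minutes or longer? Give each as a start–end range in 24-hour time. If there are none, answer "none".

Yolanda free within 10:00–16:00: 10:00–11:20, 12:00–12:10, 13:25–13:30, 13:35–16:00.
Hiro ∩ Yolanda: 13:25–13:30, 13:35–15:35.
Hiro ∩ Yolanda ∩ Quinn: 13:25–13:30, 13:35–14:10.
Restricted to 11:05–15:10: 13:25–13:30, 13:35–14:10.
Windows ≥ 40 min: (none).

none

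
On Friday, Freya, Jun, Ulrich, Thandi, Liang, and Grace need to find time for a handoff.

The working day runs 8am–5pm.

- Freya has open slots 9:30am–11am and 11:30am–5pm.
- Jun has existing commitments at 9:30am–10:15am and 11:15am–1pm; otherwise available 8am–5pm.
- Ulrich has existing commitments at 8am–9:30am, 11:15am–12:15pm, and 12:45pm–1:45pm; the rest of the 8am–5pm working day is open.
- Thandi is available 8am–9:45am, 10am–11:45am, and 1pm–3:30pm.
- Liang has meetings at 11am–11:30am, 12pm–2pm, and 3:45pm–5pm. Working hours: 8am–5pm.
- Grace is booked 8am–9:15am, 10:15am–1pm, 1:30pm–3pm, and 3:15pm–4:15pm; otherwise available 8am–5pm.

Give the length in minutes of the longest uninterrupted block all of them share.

Jun free within 08:00–17:00: 08:00–09:30, 10:15–11:15, 13:00–17:00.
Ulrich free within 08:00–17:00: 09:30–11:15, 12:15–12:45, 13:45–17:00.
Liang free within 08:00–17:00: 08:00–11:00, 11:30–12:00, 14:00–15:45.
Grace free within 08:00–17:00: 09:15–10:15, 13:00–13:30, 15:00–15:15, 16:15–17:00.
Freya ∩ Jun: 10:15–11:00, 13:00–17:00.
Freya ∩ Jun ∩ Ulrich: 10:15–11:00, 13:45–17:00.
Freya ∩ Jun ∩ Ulrich ∩ Thandi: 10:15–11:00, 13:45–15:30.
Freya ∩ Jun ∩ Ulrich ∩ Thandi ∩ Liang: 10:15–11:00, 14:00–15:30.
Freya ∩ Jun ∩ Ulrich ∩ Thandi ∩ Liang ∩ Grace: 15:00–15:15.
Single common window of 15 minutes.

15 minutes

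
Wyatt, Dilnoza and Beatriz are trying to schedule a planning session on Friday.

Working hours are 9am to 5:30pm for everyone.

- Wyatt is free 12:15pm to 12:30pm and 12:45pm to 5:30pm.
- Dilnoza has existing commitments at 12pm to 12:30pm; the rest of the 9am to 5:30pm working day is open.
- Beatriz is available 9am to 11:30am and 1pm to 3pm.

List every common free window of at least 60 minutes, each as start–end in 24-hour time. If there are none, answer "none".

Dilnoza free within 09:00–17:30: 09:00–12:00, 12:30–17:30.
Wyatt ∩ Dilnoza: 12:45–17:30.
Wyatt ∩ Dilnoza ∩ Beatriz: 13:00–15:00.
Windows ≥ 60 min: 13:00–15:00.

13:00–15:00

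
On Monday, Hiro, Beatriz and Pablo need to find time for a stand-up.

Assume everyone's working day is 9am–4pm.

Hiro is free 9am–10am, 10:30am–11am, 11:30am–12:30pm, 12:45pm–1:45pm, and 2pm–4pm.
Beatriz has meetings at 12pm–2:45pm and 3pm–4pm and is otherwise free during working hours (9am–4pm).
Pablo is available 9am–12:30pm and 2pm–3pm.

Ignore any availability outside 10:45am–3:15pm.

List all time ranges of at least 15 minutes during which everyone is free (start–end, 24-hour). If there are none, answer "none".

10:45–11:00, 11:30–12:00, 14:45–15:00

Beatriz free within 09:00–16:00: 09:00–12:00, 14:45–15:00.
Hiro ∩ Beatriz: 09:00–10:00, 10:30–11:00, 11:30–12:00, 14:45–15:00.
Hiro ∩ Beatriz ∩ Pablo: 09:00–10:00, 10:30–11:00, 11:30–12:00, 14:45–15:00.
Restricted to 10:45–15:15: 10:45–11:00, 11:30–12:00, 14:45–15:00.
Windows ≥ 15 min: 10:45–11:00, 11:30–12:00, 14:45–15:00.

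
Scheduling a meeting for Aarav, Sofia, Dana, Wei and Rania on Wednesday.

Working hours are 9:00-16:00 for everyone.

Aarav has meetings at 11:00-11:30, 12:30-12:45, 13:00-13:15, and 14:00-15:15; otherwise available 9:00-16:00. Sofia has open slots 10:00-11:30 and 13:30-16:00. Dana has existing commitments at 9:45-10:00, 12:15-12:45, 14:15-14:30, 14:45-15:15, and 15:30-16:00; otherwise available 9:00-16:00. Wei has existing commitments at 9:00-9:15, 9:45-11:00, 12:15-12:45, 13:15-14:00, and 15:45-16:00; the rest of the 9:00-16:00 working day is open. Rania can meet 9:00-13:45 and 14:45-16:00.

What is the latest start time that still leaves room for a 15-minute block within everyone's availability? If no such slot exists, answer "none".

Aarav free within 09:00–16:00: 09:00–11:00, 11:30–12:30, 12:45–13:00, 13:15–14:00, 15:15–16:00.
Dana free within 09:00–16:00: 09:00–09:45, 10:00–12:15, 12:45–14:15, 14:30–14:45, 15:15–15:30.
Wei free within 09:00–16:00: 09:15–09:45, 11:00–12:15, 12:45–13:15, 14:00–15:45.
Aarav ∩ Sofia: 10:00–11:00, 13:30–14:00, 15:15–16:00.
Aarav ∩ Sofia ∩ Dana: 10:00–11:00, 13:30–14:00, 15:15–15:30.
Aarav ∩ Sofia ∩ Dana ∩ Wei: 15:15–15:30.
Aarav ∩ Sofia ∩ Dana ∩ Wei ∩ Rania: 15:15–15:30.
Windows ≥ 15 min: 15:15–15:30.
Latest start in the last window 15:15–15:30 is 15:30 − 15 min = 15:15.

15:15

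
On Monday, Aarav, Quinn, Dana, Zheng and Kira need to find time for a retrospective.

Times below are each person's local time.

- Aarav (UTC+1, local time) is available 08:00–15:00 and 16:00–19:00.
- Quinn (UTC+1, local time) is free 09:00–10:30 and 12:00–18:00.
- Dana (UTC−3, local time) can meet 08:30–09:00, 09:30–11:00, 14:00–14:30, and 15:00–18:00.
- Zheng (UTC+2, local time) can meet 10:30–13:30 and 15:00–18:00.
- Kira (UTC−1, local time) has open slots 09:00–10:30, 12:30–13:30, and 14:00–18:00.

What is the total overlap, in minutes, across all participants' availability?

Aarav → UTC: 07:00–14:00, 15:00–18:00.
Quinn → UTC: 08:00–09:30, 11:00–17:00.
Dana → UTC: 11:30–12:00, 12:30–14:00, 17:00–17:30, 18:00–21:00.
Zheng → UTC: 08:30–11:30, 13:00–16:00.
Kira → UTC: 10:00–11:30, 13:30–14:30, 15:00–19:00.
Aarav ∩ Quinn: 08:00–09:30, 11:00–14:00, 15:00–17:00.
Aarav ∩ Quinn ∩ Dana: 11:30–12:00, 12:30–14:00.
Aarav ∩ Quinn ∩ Dana ∩ Zheng: 13:00–14:00.
Aarav ∩ Quinn ∩ Dana ∩ Zheng ∩ Kira: 13:30–14:00.
Total common minutes: 30.

30 minutes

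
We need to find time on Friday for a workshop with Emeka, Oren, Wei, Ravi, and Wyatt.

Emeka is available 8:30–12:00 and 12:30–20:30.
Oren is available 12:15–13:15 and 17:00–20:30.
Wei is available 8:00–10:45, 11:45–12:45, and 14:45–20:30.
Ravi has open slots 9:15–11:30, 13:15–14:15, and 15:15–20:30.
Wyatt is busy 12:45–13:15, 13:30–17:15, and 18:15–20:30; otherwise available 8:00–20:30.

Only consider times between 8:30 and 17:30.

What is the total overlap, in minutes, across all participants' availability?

15 minutes

Wyatt free within 08:00–20:30: 08:00–12:45, 13:15–13:30, 17:15–18:15.
Emeka ∩ Oren: 12:30–13:15, 17:00–20:30.
Emeka ∩ Oren ∩ Wei: 12:30–12:45, 17:00–20:30.
Emeka ∩ Oren ∩ Wei ∩ Ravi: 17:00–20:30.
Emeka ∩ Oren ∩ Wei ∩ Ravi ∩ Wyatt: 17:15–18:15.
Restricted to 08:30–17:30: 17:15–17:30.
Total common minutes: 15.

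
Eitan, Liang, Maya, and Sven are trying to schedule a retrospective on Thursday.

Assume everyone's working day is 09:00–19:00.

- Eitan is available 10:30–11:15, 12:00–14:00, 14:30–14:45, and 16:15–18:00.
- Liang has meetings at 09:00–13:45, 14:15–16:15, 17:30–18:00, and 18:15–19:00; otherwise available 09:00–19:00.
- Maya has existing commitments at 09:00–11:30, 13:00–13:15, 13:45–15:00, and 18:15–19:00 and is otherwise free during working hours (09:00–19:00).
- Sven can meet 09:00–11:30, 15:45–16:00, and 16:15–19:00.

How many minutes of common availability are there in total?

Liang free within 09:00–19:00: 13:45–14:15, 16:15–17:30, 18:00–18:15.
Maya free within 09:00–19:00: 11:30–13:00, 13:15–13:45, 15:00–18:15.
Eitan ∩ Liang: 13:45–14:00, 16:15–17:30.
Eitan ∩ Liang ∩ Maya: 16:15–17:30.
Eitan ∩ Liang ∩ Maya ∩ Sven: 16:15–17:30.
Total common minutes: 75.

75 minutes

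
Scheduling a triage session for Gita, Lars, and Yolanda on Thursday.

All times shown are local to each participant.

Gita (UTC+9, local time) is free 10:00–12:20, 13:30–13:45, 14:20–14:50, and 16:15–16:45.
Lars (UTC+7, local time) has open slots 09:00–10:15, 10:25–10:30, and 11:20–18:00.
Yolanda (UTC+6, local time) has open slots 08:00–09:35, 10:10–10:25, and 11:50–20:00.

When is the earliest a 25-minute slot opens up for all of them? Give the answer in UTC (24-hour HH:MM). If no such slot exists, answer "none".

Gita → UTC: 01:00–03:20, 04:30–04:45, 05:20–05:50, 07:15–07:45.
Lars → UTC: 02:00–03:15, 03:25–03:30, 04:20–11:00.
Yolanda → UTC: 02:00–03:35, 04:10–04:25, 05:50–14:00.
Gita ∩ Lars: 02:00–03:15, 04:30–04:45, 05:20–05:50, 07:15–07:45.
Gita ∩ Lars ∩ Yolanda: 02:00–03:15, 07:15–07:45.
Windows ≥ 25 min: 02:00–03:15, 07:15–07:45.
Earliest such window starts at 02:00.

02:00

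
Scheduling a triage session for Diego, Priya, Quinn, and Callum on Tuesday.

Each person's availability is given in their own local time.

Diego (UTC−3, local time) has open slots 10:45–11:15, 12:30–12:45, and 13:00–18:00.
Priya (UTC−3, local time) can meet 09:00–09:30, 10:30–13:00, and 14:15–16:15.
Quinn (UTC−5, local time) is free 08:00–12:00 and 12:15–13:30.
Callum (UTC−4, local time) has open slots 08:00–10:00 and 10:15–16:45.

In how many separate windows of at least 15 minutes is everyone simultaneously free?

3

Diego → UTC: 13:45–14:15, 15:30–15:45, 16:00–21:00.
Priya → UTC: 12:00–12:30, 13:30–16:00, 17:15–19:15.
Quinn → UTC: 13:00–17:00, 17:15–18:30.
Callum → UTC: 12:00–14:00, 14:15–20:45.
Diego ∩ Priya: 13:45–14:15, 15:30–15:45, 17:15–19:15.
Diego ∩ Priya ∩ Quinn: 13:45–14:15, 15:30–15:45, 17:15–18:30.
Diego ∩ Priya ∩ Quinn ∩ Callum: 13:45–14:00, 15:30–15:45, 17:15–18:30.
Windows ≥ 15 min: 13:45–14:00, 15:30–15:45, 17:15–18:30.
That's 3 windows.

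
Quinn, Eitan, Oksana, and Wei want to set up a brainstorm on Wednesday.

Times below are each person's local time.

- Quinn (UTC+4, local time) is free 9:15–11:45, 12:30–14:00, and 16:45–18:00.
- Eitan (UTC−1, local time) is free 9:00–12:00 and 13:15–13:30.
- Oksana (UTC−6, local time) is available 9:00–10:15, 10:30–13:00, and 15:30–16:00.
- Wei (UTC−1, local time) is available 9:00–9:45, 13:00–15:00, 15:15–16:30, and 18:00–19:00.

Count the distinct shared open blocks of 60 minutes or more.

Quinn → UTC: 05:15–07:45, 08:30–10:00, 12:45–14:00.
Eitan → UTC: 10:00–13:00, 14:15–14:30.
Oksana → UTC: 15:00–16:15, 16:30–19:00, 21:30–22:00.
Wei → UTC: 10:00–10:45, 14:00–16:00, 16:15–17:30, 19:00–20:00.
Quinn ∩ Eitan: 12:45–13:00.
Quinn ∩ Eitan ∩ Oksana: (none).
Quinn ∩ Eitan ∩ Oksana ∩ Wei: (none).
Windows ≥ 60 min: (none).
That's 0 windows.

0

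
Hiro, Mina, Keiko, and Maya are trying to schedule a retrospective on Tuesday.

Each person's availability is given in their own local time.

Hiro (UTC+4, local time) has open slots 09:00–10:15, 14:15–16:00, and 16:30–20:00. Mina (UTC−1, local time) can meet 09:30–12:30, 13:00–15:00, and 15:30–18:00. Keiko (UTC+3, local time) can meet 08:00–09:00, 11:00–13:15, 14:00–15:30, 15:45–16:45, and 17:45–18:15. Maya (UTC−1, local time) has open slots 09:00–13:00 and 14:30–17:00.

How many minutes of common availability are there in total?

105 minutes

Hiro → UTC: 05:00–06:15, 10:15–12:00, 12:30–16:00.
Mina → UTC: 10:30–13:30, 14:00–16:00, 16:30–19:00.
Keiko → UTC: 05:00–06:00, 08:00–10:15, 11:00–12:30, 12:45–13:45, 14:45–15:15.
Maya → UTC: 10:00–14:00, 15:30–18:00.
Hiro ∩ Mina: 10:30–12:00, 12:30–13:30, 14:00–16:00.
Hiro ∩ Mina ∩ Keiko: 11:00–12:00, 12:45–13:30, 14:45–15:15.
Hiro ∩ Mina ∩ Keiko ∩ Maya: 11:00–12:00, 12:45–13:30.
Total common minutes: 60 + 45 = 105.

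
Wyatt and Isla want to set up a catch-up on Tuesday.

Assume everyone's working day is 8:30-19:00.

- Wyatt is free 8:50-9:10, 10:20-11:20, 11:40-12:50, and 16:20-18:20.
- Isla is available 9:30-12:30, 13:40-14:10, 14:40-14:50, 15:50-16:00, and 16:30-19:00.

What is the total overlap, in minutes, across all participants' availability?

220 minutes

Wyatt ∩ Isla: 10:20–11:20, 11:40–12:30, 16:30–18:20.
Total common minutes: 60 + 50 + 110 = 220.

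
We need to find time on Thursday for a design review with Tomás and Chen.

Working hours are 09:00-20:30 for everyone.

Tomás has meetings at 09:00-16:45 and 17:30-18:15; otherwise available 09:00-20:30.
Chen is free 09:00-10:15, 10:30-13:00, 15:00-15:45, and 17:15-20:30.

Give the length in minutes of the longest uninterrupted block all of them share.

135 minutes

Tomás free within 09:00–20:30: 16:45–17:30, 18:15–20:30.
Tomás ∩ Chen: 17:15–17:30, 18:15–20:30.
Common window lengths: 15, 135 min; longest is 135.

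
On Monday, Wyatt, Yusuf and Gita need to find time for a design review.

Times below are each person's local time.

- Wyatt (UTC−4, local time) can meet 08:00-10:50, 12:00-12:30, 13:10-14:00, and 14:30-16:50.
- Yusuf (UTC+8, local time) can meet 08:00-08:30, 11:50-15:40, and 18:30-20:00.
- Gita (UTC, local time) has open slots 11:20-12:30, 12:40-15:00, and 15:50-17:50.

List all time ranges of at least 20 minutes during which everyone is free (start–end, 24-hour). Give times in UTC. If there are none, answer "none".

Wyatt → UTC: 12:00–14:50, 16:00–16:30, 17:10–18:00, 18:30–20:50.
Yusuf → UTC: 00:00–00:30, 03:50–07:40, 10:30–12:00.
Gita → UTC: 11:20–12:30, 12:40–15:00, 15:50–17:50.
Wyatt ∩ Yusuf: (none).
Wyatt ∩ Yusuf ∩ Gita: (none).
Windows ≥ 20 min: (none).

none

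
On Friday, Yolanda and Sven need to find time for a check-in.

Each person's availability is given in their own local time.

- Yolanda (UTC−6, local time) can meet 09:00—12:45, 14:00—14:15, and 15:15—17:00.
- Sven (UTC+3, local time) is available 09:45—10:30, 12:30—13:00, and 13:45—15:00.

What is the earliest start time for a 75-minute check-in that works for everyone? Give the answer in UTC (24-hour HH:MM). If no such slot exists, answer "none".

none

Yolanda → UTC: 15:00–18:45, 20:00–20:15, 21:15–23:00.
Sven → UTC: 06:45–07:30, 09:30–10:00, 10:45–12:00.
Yolanda ∩ Sven: (none).
Windows ≥ 75 min: (none).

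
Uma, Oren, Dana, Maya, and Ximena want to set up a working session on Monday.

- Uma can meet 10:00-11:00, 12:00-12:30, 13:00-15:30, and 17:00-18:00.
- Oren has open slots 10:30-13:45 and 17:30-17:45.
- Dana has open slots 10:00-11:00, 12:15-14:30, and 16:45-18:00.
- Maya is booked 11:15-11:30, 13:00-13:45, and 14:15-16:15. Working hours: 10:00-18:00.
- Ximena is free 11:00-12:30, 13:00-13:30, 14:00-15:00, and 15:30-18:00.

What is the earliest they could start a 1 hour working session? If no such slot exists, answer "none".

none

Maya free within 10:00–18:00: 10:00–11:15, 11:30–13:00, 13:45–14:15, 16:15–18:00.
Uma ∩ Oren: 10:30–11:00, 12:00–12:30, 13:00–13:45, 17:30–17:45.
Uma ∩ Oren ∩ Dana: 10:30–11:00, 12:15–12:30, 13:00–13:45, 17:30–17:45.
Uma ∩ Oren ∩ Dana ∩ Maya: 10:30–11:00, 12:15–12:30, 17:30–17:45.
Uma ∩ Oren ∩ Dana ∩ Maya ∩ Ximena: 12:15–12:30, 17:30–17:45.
Windows ≥ 60 min: (none).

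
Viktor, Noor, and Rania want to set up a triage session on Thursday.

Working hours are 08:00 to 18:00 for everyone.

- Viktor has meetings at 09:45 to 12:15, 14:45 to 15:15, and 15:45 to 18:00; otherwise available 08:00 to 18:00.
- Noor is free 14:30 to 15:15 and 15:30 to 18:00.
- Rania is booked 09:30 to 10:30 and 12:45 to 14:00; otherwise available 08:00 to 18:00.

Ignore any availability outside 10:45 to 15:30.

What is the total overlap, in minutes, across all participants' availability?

Viktor free within 08:00–18:00: 08:00–09:45, 12:15–14:45, 15:15–15:45.
Rania free within 08:00–18:00: 08:00–09:30, 10:30–12:45, 14:00–18:00.
Viktor ∩ Noor: 14:30–14:45, 15:30–15:45.
Viktor ∩ Noor ∩ Rania: 14:30–14:45, 15:30–15:45.
Restricted to 10:45–15:30: 14:30–14:45.
Total common minutes: 15.

15 minutes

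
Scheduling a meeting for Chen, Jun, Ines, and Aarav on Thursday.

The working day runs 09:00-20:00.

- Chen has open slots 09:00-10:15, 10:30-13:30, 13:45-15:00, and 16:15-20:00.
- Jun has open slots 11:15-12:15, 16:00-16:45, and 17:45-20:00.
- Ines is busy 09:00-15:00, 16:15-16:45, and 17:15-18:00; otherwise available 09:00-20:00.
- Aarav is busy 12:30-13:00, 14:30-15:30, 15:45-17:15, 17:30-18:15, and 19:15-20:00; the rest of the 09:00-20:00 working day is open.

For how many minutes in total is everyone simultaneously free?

Ines free within 09:00–20:00: 15:00–16:15, 16:45–17:15, 18:00–20:00.
Aarav free within 09:00–20:00: 09:00–12:30, 13:00–14:30, 15:30–15:45, 17:15–17:30, 18:15–19:15.
Chen ∩ Jun: 11:15–12:15, 16:15–16:45, 17:45–20:00.
Chen ∩ Jun ∩ Ines: 18:00–20:00.
Chen ∩ Jun ∩ Ines ∩ Aarav: 18:15–19:15.
Total common minutes: 60.

60 minutes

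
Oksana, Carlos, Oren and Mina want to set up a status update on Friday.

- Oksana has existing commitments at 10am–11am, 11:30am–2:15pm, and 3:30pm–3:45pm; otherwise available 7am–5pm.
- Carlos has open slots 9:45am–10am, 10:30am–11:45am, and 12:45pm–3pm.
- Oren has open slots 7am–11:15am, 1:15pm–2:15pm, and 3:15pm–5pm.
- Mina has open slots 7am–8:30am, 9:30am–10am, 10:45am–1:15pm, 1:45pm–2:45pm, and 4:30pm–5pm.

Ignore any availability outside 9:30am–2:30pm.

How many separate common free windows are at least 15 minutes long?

Oksana free within 07:00–17:00: 07:00–10:00, 11:00–11:30, 14:15–15:30, 15:45–17:00.
Oksana ∩ Carlos: 09:45–10:00, 11:00–11:30, 14:15–15:00.
Oksana ∩ Carlos ∩ Oren: 09:45–10:00, 11:00–11:15.
Oksana ∩ Carlos ∩ Oren ∩ Mina: 09:45–10:00, 11:00–11:15.
Restricted to 09:30–14:30: 09:45–10:00, 11:00–11:15.
Windows ≥ 15 min: 09:45–10:00, 11:00–11:15.
That's 2 windows.

2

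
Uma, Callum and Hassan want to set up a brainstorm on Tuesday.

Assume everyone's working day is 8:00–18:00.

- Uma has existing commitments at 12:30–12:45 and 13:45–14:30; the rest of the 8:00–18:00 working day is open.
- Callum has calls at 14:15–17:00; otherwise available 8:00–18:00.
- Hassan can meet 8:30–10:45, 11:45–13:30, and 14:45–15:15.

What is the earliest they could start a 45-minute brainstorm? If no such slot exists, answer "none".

08:30

Uma free within 08:00–18:00: 08:00–12:30, 12:45–13:45, 14:30–18:00.
Callum free within 08:00–18:00: 08:00–14:15, 17:00–18:00.
Uma ∩ Callum: 08:00–12:30, 12:45–13:45, 17:00–18:00.
Uma ∩ Callum ∩ Hassan: 08:30–10:45, 11:45–12:30, 12:45–13:30.
Windows ≥ 45 min: 08:30–10:45, 11:45–12:30, 12:45–13:30.
Earliest such window starts at 08:30.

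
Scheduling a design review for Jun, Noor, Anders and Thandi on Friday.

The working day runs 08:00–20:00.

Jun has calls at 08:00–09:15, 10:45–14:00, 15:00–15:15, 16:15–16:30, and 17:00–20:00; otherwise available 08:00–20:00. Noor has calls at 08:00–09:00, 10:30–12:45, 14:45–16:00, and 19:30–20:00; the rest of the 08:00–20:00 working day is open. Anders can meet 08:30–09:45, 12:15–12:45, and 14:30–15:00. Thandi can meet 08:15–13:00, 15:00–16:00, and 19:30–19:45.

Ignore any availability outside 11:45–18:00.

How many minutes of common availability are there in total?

Jun free within 08:00–20:00: 09:15–10:45, 14:00–15:00, 15:15–16:15, 16:30–17:00.
Noor free within 08:00–20:00: 09:00–10:30, 12:45–14:45, 16:00–19:30.
Jun ∩ Noor: 09:15–10:30, 14:00–14:45, 16:00–16:15, 16:30–17:00.
Jun ∩ Noor ∩ Anders: 09:15–09:45, 14:30–14:45.
Jun ∩ Noor ∩ Anders ∩ Thandi: 09:15–09:45.
Restricted to 11:45–18:00: (none).
Total common minutes: 0.

0 minutes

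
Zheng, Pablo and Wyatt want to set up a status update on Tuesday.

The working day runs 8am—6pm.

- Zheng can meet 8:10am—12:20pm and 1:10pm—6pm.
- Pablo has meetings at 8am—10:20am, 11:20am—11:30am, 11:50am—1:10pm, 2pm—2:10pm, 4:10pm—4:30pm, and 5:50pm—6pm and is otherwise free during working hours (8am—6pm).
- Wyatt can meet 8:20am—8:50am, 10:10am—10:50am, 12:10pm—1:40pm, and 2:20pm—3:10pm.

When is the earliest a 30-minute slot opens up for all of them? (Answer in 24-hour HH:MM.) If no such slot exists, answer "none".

Pablo free within 08:00–18:00: 10:20–11:20, 11:30–11:50, 13:10–14:00, 14:10–16:10, 16:30–17:50.
Zheng ∩ Pablo: 10:20–11:20, 11:30–11:50, 13:10–14:00, 14:10–16:10, 16:30–17:50.
Zheng ∩ Pablo ∩ Wyatt: 10:20–10:50, 13:10–13:40, 14:20–15:10.
Windows ≥ 30 min: 10:20–10:50, 13:10–13:40, 14:20–15:10.
Earliest such window starts at 10:20.

10:20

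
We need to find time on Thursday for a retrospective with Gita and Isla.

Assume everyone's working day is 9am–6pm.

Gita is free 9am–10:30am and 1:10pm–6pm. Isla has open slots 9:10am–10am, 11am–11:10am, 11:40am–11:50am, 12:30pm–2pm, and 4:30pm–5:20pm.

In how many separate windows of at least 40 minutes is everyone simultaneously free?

3

Gita ∩ Isla: 09:10–10:00, 13:10–14:00, 16:30–17:20.
Windows ≥ 40 min: 09:10–10:00, 13:10–14:00, 16:30–17:20.
That's 3 windows.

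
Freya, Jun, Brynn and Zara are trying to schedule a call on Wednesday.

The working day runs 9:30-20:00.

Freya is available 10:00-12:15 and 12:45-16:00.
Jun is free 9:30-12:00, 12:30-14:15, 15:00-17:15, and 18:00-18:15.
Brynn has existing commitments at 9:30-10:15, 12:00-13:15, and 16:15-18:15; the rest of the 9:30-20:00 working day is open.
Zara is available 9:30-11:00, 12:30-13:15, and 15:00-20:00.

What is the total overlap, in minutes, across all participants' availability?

Brynn free within 09:30–20:00: 10:15–12:00, 13:15–16:15, 18:15–20:00.
Freya ∩ Jun: 10:00–12:00, 12:45–14:15, 15:00–16:00.
Freya ∩ Jun ∩ Brynn: 10:15–12:00, 13:15–14:15, 15:00–16:00.
Freya ∩ Jun ∩ Brynn ∩ Zara: 10:15–11:00, 15:00–16:00.
Total common minutes: 45 + 60 = 105.

105 minutes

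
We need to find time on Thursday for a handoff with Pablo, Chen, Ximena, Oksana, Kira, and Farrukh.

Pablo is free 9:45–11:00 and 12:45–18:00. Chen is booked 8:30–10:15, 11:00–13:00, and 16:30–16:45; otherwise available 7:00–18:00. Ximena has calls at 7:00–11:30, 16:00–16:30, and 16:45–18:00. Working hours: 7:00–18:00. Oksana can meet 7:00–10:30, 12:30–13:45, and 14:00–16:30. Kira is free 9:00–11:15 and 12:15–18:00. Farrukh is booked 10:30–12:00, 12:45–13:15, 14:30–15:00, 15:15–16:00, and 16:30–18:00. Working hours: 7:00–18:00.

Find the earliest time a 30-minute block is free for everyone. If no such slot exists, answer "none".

Chen free within 07:00–18:00: 07:00–08:30, 10:15–11:00, 13:00–16:30, 16:45–18:00.
Ximena free within 07:00–18:00: 11:30–16:00, 16:30–16:45.
Farrukh free within 07:00–18:00: 07:00–10:30, 12:00–12:45, 13:15–14:30, 15:00–15:15, 16:00–16:30.
Pablo ∩ Chen: 10:15–11:00, 13:00–16:30, 16:45–18:00.
Pablo ∩ Chen ∩ Ximena: 13:00–16:00.
Pablo ∩ Chen ∩ Ximena ∩ Oksana: 13:00–13:45, 14:00–16:00.
Pablo ∩ Chen ∩ Ximena ∩ Oksana ∩ Kira: 13:00–13:45, 14:00–16:00.
Pablo ∩ Chen ∩ Ximena ∩ Oksana ∩ Kira ∩ Farrukh: 13:15–13:45, 14:00–14:30, 15:00–15:15.
Windows ≥ 30 min: 13:15–13:45, 14:00–14:30.
Earliest such window starts at 13:15.

13:15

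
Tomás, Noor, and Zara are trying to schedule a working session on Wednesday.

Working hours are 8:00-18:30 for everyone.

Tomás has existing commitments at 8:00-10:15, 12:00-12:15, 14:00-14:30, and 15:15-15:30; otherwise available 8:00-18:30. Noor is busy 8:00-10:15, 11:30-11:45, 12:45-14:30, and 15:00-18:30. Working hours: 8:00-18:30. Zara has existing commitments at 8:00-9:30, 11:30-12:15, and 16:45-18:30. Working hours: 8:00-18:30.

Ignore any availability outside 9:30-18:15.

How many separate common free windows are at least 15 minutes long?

3

Tomás free within 08:00–18:30: 10:15–12:00, 12:15–14:00, 14:30–15:15, 15:30–18:30.
Noor free within 08:00–18:30: 10:15–11:30, 11:45–12:45, 14:30–15:00.
Zara free within 08:00–18:30: 09:30–11:30, 12:15–16:45.
Tomás ∩ Noor: 10:15–11:30, 11:45–12:00, 12:15–12:45, 14:30–15:00.
Tomás ∩ Noor ∩ Zara: 10:15–11:30, 12:15–12:45, 14:30–15:00.
Restricted to 09:30–18:15: 10:15–11:30, 12:15–12:45, 14:30–15:00.
Windows ≥ 15 min: 10:15–11:30, 12:15–12:45, 14:30–15:00.
That's 3 windows.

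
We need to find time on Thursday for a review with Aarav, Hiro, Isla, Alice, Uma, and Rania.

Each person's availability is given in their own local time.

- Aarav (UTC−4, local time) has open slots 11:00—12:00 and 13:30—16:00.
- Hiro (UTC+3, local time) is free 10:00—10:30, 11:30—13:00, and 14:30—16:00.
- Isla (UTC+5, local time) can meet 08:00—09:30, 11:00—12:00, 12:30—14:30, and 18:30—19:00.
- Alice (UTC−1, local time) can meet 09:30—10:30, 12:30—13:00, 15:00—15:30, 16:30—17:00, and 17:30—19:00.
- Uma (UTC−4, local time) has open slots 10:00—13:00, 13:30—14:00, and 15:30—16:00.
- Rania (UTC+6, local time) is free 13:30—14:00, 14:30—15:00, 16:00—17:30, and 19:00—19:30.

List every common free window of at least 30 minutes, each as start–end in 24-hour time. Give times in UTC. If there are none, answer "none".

none

Aarav → UTC: 15:00–16:00, 17:30–20:00.
Hiro → UTC: 07:00–07:30, 08:30–10:00, 11:30–13:00.
Isla → UTC: 03:00–04:30, 06:00–07:00, 07:30–09:30, 13:30–14:00.
Alice → UTC: 10:30–11:30, 13:30–14:00, 16:00–16:30, 17:30–18:00, 18:30–20:00.
Uma → UTC: 14:00–17:00, 17:30–18:00, 19:30–20:00.
Rania → UTC: 07:30–08:00, 08:30–09:00, 10:00–11:30, 13:00–13:30.
Aarav ∩ Hiro: (none).
Aarav ∩ Hiro ∩ Isla: (none).
Aarav ∩ Hiro ∩ Isla ∩ Alice: (none).
Aarav ∩ Hiro ∩ Isla ∩ Alice ∩ Uma: (none).
Aarav ∩ Hiro ∩ Isla ∩ Alice ∩ Uma ∩ Rania: (none).
Windows ≥ 30 min: (none).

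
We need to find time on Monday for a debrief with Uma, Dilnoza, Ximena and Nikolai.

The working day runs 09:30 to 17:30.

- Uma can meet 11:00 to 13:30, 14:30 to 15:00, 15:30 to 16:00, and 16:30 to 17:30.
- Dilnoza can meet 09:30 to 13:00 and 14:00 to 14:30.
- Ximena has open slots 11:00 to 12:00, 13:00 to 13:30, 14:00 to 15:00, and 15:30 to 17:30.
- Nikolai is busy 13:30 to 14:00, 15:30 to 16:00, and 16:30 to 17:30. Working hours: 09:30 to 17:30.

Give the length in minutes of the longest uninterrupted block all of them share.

Nikolai free within 09:30–17:30: 09:30–13:30, 14:00–15:30, 16:00–16:30.
Uma ∩ Dilnoza: 11:00–13:00.
Uma ∩ Dilnoza ∩ Ximena: 11:00–12:00.
Uma ∩ Dilnoza ∩ Ximena ∩ Nikolai: 11:00–12:00.
Single common window of 60 minutes.

60 minutes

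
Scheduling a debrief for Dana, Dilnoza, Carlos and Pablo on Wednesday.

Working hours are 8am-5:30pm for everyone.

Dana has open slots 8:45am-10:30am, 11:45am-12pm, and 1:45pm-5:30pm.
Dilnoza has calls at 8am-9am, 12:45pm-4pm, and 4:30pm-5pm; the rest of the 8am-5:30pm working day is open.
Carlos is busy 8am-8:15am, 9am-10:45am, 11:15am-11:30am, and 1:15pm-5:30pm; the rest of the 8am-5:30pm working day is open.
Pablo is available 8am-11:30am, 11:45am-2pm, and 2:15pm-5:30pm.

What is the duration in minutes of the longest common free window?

15 minutes

Dilnoza free within 08:00–17:30: 09:00–12:45, 16:00–16:30, 17:00–17:30.
Carlos free within 08:00–17:30: 08:15–09:00, 10:45–11:15, 11:30–13:15.
Dana ∩ Dilnoza: 09:00–10:30, 11:45–12:00, 16:00–16:30, 17:00–17:30.
Dana ∩ Dilnoza ∩ Carlos: 11:45–12:00.
Dana ∩ Dilnoza ∩ Carlos ∩ Pablo: 11:45–12:00.
Single common window of 15 minutes.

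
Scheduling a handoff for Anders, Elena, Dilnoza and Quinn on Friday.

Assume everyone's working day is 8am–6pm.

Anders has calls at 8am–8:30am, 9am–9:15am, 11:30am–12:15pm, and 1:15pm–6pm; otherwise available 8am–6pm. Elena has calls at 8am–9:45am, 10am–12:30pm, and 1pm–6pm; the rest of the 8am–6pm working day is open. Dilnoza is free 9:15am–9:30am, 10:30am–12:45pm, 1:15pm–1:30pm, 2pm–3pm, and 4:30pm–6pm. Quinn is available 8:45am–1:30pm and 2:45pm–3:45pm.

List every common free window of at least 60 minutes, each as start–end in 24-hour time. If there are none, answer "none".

Anders free within 08:00–18:00: 08:30–09:00, 09:15–11:30, 12:15–13:15.
Elena free within 08:00–18:00: 09:45–10:00, 12:30–13:00.
Anders ∩ Elena: 09:45–10:00, 12:30–13:00.
Anders ∩ Elena ∩ Dilnoza: 12:30–12:45.
Anders ∩ Elena ∩ Dilnoza ∩ Quinn: 12:30–12:45.
Windows ≥ 60 min: (none).

none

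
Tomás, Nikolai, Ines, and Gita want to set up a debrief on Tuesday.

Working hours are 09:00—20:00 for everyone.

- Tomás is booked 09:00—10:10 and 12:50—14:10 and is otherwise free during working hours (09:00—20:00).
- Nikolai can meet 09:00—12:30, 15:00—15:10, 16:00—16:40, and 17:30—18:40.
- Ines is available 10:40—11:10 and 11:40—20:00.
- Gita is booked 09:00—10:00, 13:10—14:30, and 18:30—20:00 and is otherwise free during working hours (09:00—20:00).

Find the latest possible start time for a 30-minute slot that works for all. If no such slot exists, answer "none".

18:00

Tomás free within 09:00–20:00: 10:10–12:50, 14:10–20:00.
Gita free within 09:00–20:00: 10:00–13:10, 14:30–18:30.
Tomás ∩ Nikolai: 10:10–12:30, 15:00–15:10, 16:00–16:40, 17:30–18:40.
Tomás ∩ Nikolai ∩ Ines: 10:40–11:10, 11:40–12:30, 15:00–15:10, 16:00–16:40, 17:30–18:40.
Tomás ∩ Nikolai ∩ Ines ∩ Gita: 10:40–11:10, 11:40–12:30, 15:00–15:10, 16:00–16:40, 17:30–18:30.
Windows ≥ 30 min: 10:40–11:10, 11:40–12:30, 16:00–16:40, 17:30–18:30.
Latest start in the last window 17:30–18:30 is 18:30 − 30 min = 18:00.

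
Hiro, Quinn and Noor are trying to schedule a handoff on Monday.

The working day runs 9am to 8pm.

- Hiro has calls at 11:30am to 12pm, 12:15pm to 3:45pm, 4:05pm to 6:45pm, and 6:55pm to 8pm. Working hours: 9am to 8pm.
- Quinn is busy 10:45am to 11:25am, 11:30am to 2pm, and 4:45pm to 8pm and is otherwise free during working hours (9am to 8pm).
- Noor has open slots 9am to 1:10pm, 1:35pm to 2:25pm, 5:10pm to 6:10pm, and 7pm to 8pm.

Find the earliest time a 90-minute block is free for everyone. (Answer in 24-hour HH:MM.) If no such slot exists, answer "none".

Hiro free within 09:00–20:00: 09:00–11:30, 12:00–12:15, 15:45–16:05, 18:45–18:55.
Quinn free within 09:00–20:00: 09:00–10:45, 11:25–11:30, 14:00–16:45.
Hiro ∩ Quinn: 09:00–10:45, 11:25–11:30, 15:45–16:05.
Hiro ∩ Quinn ∩ Noor: 09:00–10:45, 11:25–11:30.
Windows ≥ 90 min: 09:00–10:45.
Earliest such window starts at 09:00.

09:00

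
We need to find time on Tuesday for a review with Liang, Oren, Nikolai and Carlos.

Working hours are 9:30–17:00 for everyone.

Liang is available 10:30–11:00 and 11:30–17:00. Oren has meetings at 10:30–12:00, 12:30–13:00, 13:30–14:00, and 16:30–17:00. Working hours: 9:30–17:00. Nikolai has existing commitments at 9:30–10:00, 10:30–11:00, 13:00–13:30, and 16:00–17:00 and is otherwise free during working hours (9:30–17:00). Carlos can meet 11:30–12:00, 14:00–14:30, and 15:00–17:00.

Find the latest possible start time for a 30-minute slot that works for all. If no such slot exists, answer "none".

15:30

Oren free within 09:30–17:00: 09:30–10:30, 12:00–12:30, 13:00–13:30, 14:00–16:30.
Nikolai free within 09:30–17:00: 10:00–10:30, 11:00–13:00, 13:30–16:00.
Liang ∩ Oren: 12:00–12:30, 13:00–13:30, 14:00–16:30.
Liang ∩ Oren ∩ Nikolai: 12:00–12:30, 14:00–16:00.
Liang ∩ Oren ∩ Nikolai ∩ Carlos: 14:00–14:30, 15:00–16:00.
Windows ≥ 30 min: 14:00–14:30, 15:00–16:00.
Latest start in the last window 15:00–16:00 is 16:00 − 30 min = 15:30.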